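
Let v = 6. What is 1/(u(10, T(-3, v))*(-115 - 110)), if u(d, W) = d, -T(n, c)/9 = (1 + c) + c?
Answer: -1/2250 ≈ -0.00044444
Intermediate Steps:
T(n, c) = -9 - 18*c (T(n, c) = -9*((1 + c) + c) = -9*(1 + 2*c) = -9 - 18*c)
1/(u(10, T(-3, v))*(-115 - 110)) = 1/(10*(-115 - 110)) = 1/(10*(-225)) = 1/(-2250) = -1/2250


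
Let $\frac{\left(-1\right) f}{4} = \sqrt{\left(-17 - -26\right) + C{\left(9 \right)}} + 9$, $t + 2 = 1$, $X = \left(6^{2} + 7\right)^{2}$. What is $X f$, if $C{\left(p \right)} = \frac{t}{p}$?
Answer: $-66564 - \frac{29584 \sqrt{5}}{3} \approx -88615.0$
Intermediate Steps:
$X = 1849$ ($X = \left(36 + 7\right)^{2} = 43^{2} = 1849$)
$t = -1$ ($t = -2 + 1 = -1$)
$C{\left(p \right)} = - \frac{1}{p}$
$f = -36 - \frac{16 \sqrt{5}}{3}$ ($f = - 4 \left(\sqrt{\left(-17 - -26\right) - \frac{1}{9}} + 9\right) = - 4 \left(\sqrt{\left(-17 + 26\right) - \frac{1}{9}} + 9\right) = - 4 \left(\sqrt{9 - \frac{1}{9}} + 9\right) = - 4 \left(\sqrt{\frac{80}{9}} + 9\right) = - 4 \left(\frac{4 \sqrt{5}}{3} + 9\right) = - 4 \left(9 + \frac{4 \sqrt{5}}{3}\right) = -36 - \frac{16 \sqrt{5}}{3} \approx -47.926$)
$X f = 1849 \left(-36 - \frac{16 \sqrt{5}}{3}\right) = -66564 - \frac{29584 \sqrt{5}}{3}$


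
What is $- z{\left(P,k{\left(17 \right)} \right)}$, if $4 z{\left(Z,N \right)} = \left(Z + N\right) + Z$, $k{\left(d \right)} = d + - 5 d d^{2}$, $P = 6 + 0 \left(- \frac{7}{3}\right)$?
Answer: $6134$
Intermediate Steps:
$P = 6$ ($P = 6 + 0 \left(\left(-7\right) \frac{1}{3}\right) = 6 + 0 \left(- \frac{7}{3}\right) = 6 + 0 = 6$)
$k{\left(d \right)} = d - 5 d^{3}$
$z{\left(Z,N \right)} = \frac{Z}{2} + \frac{N}{4}$ ($z{\left(Z,N \right)} = \frac{\left(Z + N\right) + Z}{4} = \frac{\left(N + Z\right) + Z}{4} = \frac{N + 2 Z}{4} = \frac{Z}{2} + \frac{N}{4}$)
$- z{\left(P,k{\left(17 \right)} \right)} = - (\frac{1}{2} \cdot 6 + \frac{17 - 5 \cdot 17^{3}}{4}) = - (3 + \frac{17 - 24565}{4}) = - (3 + \frac{1}{4} \left(-24548\right)) = - (3 - 6137) = \left(-1\right) \left(-6134\right) = 6134$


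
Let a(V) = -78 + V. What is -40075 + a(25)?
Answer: -40128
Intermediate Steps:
-40075 + a(25) = -40075 + (-78 + 25) = -40075 - 53 = -40128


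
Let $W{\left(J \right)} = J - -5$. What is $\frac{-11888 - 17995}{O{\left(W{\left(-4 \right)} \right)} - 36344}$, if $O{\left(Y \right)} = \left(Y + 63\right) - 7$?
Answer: $\frac{29883}{36287} \approx 0.82352$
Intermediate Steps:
$W{\left(J \right)} = 5 + J$ ($W{\left(J \right)} = J + 5 = 5 + J$)
$O{\left(Y \right)} = 56 + Y$ ($O{\left(Y \right)} = \left(63 + Y\right) - 7 = 56 + Y$)
$\frac{-11888 - 17995}{O{\left(W{\left(-4 \right)} \right)} - 36344} = \frac{-11888 - 17995}{\left(56 + \left(5 - 4\right)\right) - 36344} = - \frac{29883}{\left(56 + 1\right) - 36344} = - \frac{29883}{57 - 36344} = - \frac{29883}{-36287} = \left(-29883\right) \left(- \frac{1}{36287}\right) = \frac{29883}{36287}$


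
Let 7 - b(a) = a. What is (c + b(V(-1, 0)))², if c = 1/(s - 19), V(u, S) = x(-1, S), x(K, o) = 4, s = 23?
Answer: 169/16 ≈ 10.563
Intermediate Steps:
V(u, S) = 4
b(a) = 7 - a
c = ¼ (c = 1/(23 - 19) = 1/4 = ¼ ≈ 0.25000)
(c + b(V(-1, 0)))² = (¼ + (7 - 1*4))² = (¼ + (7 - 4))² = (¼ + 3)² = (13/4)² = 169/16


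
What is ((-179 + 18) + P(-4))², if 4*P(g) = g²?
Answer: 24649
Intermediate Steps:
P(g) = g²/4
((-179 + 18) + P(-4))² = ((-179 + 18) + (¼)*(-4)²)² = (-161 + (¼)*16)² = (-161 + 4)² = (-157)² = 24649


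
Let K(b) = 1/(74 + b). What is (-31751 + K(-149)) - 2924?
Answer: -2600626/75 ≈ -34675.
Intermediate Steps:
(-31751 + K(-149)) - 2924 = (-31751 + 1/(74 - 149)) - 2924 = (-31751 + 1/(-75)) - 2924 = (-31751 - 1/75) - 2924 = -2381326/75 - 2924 = -2600626/75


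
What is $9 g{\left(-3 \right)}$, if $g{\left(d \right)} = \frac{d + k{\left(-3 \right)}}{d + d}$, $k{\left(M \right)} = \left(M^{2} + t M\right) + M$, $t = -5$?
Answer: $-27$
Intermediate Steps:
$k{\left(M \right)} = M^{2} - 4 M$ ($k{\left(M \right)} = \left(M^{2} - 5 M\right) + M = M^{2} - 4 M$)
$g{\left(d \right)} = \frac{21 + d}{2 d}$ ($g{\left(d \right)} = \frac{d - 3 \left(-4 - 3\right)}{d + d} = \frac{d - -21}{2 d} = \left(d + 21\right) \frac{1}{2 d} = \left(21 + d\right) \frac{1}{2 d} = \frac{21 + d}{2 d}$)
$9 g{\left(-3 \right)} = 9 \frac{21 - 3}{2 \left(-3\right)} = 9 \cdot \frac{1}{2} \left(- \frac{1}{3}\right) 18 = 9 \left(-3\right) = -27$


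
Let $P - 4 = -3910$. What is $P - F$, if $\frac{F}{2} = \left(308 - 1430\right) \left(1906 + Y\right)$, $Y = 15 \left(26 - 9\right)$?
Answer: $4845378$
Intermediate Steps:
$Y = 255$ ($Y = 15 \cdot 17 = 255$)
$P = -3906$ ($P = 4 - 3910 = -3906$)
$F = -4849284$ ($F = 2 \left(308 - 1430\right) \left(1906 + 255\right) = 2 \left(\left(-1122\right) 2161\right) = 2 \left(-2424642\right) = -4849284$)
$P - F = -3906 - -4849284 = -3906 + 4849284 = 4845378$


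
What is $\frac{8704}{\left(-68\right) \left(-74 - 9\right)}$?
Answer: $\frac{128}{83} \approx 1.5422$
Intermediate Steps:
$\frac{8704}{\left(-68\right) \left(-74 - 9\right)} = \frac{8704}{\left(-68\right) \left(-83\right)} = \frac{8704}{5644} = 8704 \cdot \frac{1}{5644} = \frac{128}{83}$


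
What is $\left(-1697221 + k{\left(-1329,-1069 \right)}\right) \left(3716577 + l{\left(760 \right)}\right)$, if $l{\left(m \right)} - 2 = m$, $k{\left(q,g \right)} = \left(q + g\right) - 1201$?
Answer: $-6322524517980$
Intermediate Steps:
$k{\left(q,g \right)} = -1201 + g + q$ ($k{\left(q,g \right)} = \left(g + q\right) - 1201 = -1201 + g + q$)
$l{\left(m \right)} = 2 + m$
$\left(-1697221 + k{\left(-1329,-1069 \right)}\right) \left(3716577 + l{\left(760 \right)}\right) = \left(-1697221 - 3599\right) \left(3716577 + \left(2 + 760\right)\right) = \left(-1697221 - 3599\right) \left(3716577 + 762\right) = \left(-1700820\right) 3717339 = -6322524517980$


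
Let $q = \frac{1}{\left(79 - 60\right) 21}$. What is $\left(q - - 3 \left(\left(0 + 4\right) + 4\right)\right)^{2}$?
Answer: $\frac{91718929}{159201} \approx 576.12$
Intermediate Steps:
$q = \frac{1}{399}$ ($q = \frac{1}{19} \cdot \frac{1}{21} = \frac{1}{399} \approx 0.0025063$)
$\left(q - - 3 \left(\left(0 + 4\right) + 4\right)\right)^{2} = \left(\frac{1}{399} - - 3 \left(\left(0 + 4\right) + 4\right)\right)^{2} = \left(\frac{1}{399} - - 3 \left(4 + 4\right)\right)^{2} = \left(\frac{1}{399} - \left(-3\right) 8\right)^{2} = \left(\frac{1}{399} - -24\right)^{2} = \left(\frac{1}{399} + 24\right)^{2} = \left(\frac{9577}{399}\right)^{2} = \frac{91718929}{159201}$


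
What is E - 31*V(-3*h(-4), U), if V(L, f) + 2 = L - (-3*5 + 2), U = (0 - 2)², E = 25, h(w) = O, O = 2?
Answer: -130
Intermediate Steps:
h(w) = 2
U = 4 (U = (-2)² = 4)
V(L, f) = 11 + L (V(L, f) = -2 + (L - (-3*5 + 2)) = -2 + (L - (-15 + 2)) = -2 + (L - 1*(-13)) = -2 + (L + 13) = -2 + (13 + L) = 11 + L)
E - 31*V(-3*h(-4), U) = 25 - 31*(11 - 3*2) = 25 - 31*(11 - 6) = 25 - 31*5 = 25 - 155 = -130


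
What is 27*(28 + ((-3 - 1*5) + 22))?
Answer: 1134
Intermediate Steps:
27*(28 + ((-3 - 1*5) + 22)) = 27*(28 + ((-3 - 5) + 22)) = 27*(28 + (-8 + 22)) = 27*(28 + 14) = 27*42 = 1134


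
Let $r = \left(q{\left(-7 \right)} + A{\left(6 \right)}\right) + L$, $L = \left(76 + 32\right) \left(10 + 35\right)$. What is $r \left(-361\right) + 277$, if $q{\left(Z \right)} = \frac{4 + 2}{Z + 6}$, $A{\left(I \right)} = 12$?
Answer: $-1756349$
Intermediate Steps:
$L = 4860$ ($L = 108 \cdot 45 = 4860$)
$q{\left(Z \right)} = \frac{6}{6 + Z}$
$r = 4866$ ($r = \left(\frac{6}{6 - 7} + 12\right) + 4860 = \left(\frac{6}{-1} + 12\right) + 4860 = \left(6 \left(-1\right) + 12\right) + 4860 = \left(-6 + 12\right) + 4860 = 6 + 4860 = 4866$)
$r \left(-361\right) + 277 = 4866 \left(-361\right) + 277 = -1756626 + 277 = -1756349$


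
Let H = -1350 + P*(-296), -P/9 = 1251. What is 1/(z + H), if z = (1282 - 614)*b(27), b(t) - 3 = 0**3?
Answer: 1/3333318 ≈ 3.0000e-7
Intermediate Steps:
P = -11259 (P = -9*1251 = -11259)
b(t) = 3 (b(t) = 3 + 0**3 = 3 + 0 = 3)
H = 3331314 (H = -1350 - 11259*(-296) = -1350 + 3332664 = 3331314)
z = 2004 (z = (1282 - 614)*3 = 668*3 = 2004)
1/(z + H) = 1/(2004 + 3331314) = 1/3333318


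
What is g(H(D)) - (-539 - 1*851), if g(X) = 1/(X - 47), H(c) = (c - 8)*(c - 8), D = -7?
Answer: 247421/178 ≈ 1390.0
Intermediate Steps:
H(c) = (-8 + c)² (H(c) = (-8 + c)*(-8 + c) = (-8 + c)²)
g(X) = 1/(-47 + X)
g(H(D)) - (-539 - 1*851) = 1/(-47 + (-8 - 7)²) - (-539 - 1*851) = 1/(-47 + (-15)²) - (-539 - 851) = 1/(-47 + 225) - 1*(-1390) = 1/178 + 1390 = 247421/178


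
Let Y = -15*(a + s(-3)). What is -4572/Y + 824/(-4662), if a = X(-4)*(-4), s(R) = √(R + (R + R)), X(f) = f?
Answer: 56293204/3088575 - 4572*I/1325 ≈ 18.226 - 3.4506*I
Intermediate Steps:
s(R) = √3*√R (s(R) = √(R + 2*R) = √(3*R) = √3*√R)
a = 16 (a = -4*(-4) = 16)
Y = -240 - 45*I (Y = -15*(16 + √3*√(-3)) = -15*(16 + √3*(I*√3)) = -15*(16 + 3*I) = -240 - 45*I ≈ -240.0 - 45.0*I)
-4572/Y + 824/(-4662) = -4572*(-240 + 45*I)/59625 + 824/(-4662) = -508*(-240 + 45*I)/6625 + 824*(-1/4662) = -508*(-240 + 45*I)/6625 - 412/2331 = -412/2331 - 508*(-240 + 45*I)/6625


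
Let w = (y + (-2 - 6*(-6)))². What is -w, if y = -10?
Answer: -576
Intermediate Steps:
w = 576 (w = (-10 + (-2 - 6*(-6)))² = (-10 + (-2 + 36))² = (-10 + 34)² = 24² = 576)
-w = -1*576 = -576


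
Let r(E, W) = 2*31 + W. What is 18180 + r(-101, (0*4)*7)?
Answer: 18242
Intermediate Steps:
r(E, W) = 62 + W
18180 + r(-101, (0*4)*7) = 18180 + (62 + (0*4)*7) = 18180 + (62 + 0*7) = 18180 + (62 + 0) = 18180 + 62 = 18242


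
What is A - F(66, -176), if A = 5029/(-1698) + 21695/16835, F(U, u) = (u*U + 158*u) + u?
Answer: 226390208579/5717166 ≈ 39598.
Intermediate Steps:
F(U, u) = 159*u + U*u (F(U, u) = (U*u + 158*u) + u = (158*u + U*u) + u = 159*u + U*u)
A = -9565021/5717166 (A = 5029*(-1/1698) + 21695*(1/16835) = -5029/1698 + 4339/3367 = -9565021/5717166 ≈ -1.6730)
A - F(66, -176) = -9565021/5717166 - (-176)*(159 + 66) = -9565021/5717166 - (-176)*225 = -9565021/5717166 - 1*(-39600) = -9565021/5717166 + 39600 = 226390208579/5717166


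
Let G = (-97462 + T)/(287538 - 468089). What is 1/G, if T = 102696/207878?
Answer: 243718057/131559110 ≈ 1.8525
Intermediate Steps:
T = 4668/9449 (T = 102696*(1/207878) = 4668/9449 ≈ 0.49402)
G = 131559110/243718057 (G = (-97462 + 4668/9449)/(287538 - 468089) = -920913770/9449/(-180551) = -920913770/9449*(-1/180551) = 131559110/243718057 ≈ 0.53980)
1/G = 1/(131559110/243718057) = 243718057/131559110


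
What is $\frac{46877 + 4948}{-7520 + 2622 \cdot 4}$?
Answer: $\frac{51825}{2968} \approx 17.461$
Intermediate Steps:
$\frac{46877 + 4948}{-7520 + 2622 \cdot 4} = \frac{51825}{-7520 + 10488} = \frac{51825}{2968}$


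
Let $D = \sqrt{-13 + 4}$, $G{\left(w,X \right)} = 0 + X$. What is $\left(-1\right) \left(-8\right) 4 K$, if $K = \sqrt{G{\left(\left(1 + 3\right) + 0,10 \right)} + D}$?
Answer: $32 \sqrt{10 + 3 i} \approx 102.3 + 15.015 i$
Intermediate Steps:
$G{\left(w,X \right)} = X$
$D = 3 i$ ($D = \sqrt{-9} = 3 i \approx 3.0 i$)
$K = \sqrt{10 + 3 i} \approx 3.1969 + 0.4692 i$
$\left(-1\right) \left(-8\right) 4 K = \left(-1\right) \left(-8\right) 4 \sqrt{10 + 3 i} = 8 \cdot 4 \sqrt{10 + 3 i} = 32 \sqrt{10 + 3 i}$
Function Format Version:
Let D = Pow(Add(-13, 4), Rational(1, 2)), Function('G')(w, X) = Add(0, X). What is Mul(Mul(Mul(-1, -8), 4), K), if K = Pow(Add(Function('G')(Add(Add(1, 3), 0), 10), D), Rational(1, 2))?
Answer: Mul(32, Pow(Add(10, Mul(3, I)), Rational(1, 2))) ≈ Add(102.30, Mul(15.015, I))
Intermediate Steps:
Function('G')(w, X) = X
D = Mul(3, I) (D = Pow(-9, Rational(1, 2)) = Mul(3, I) ≈ Mul(3.0000, I))
K = Pow(Add(10, Mul(3, I)), Rational(1, 2)) ≈ Add(3.1969, Mul(0.46920, I))
Mul(Mul(Mul(-1, -8), 4), K) = Mul(Mul(Mul(-1, -8), 4), Pow(Add(10, Mul(3, I)), Rational(1, 2))) = Mul(Mul(8, 4), Pow(Add(10, Mul(3, I)), Rational(1, 2))) = Mul(32, Pow(Add(10, Mul(3, I)), Rational(1, 2)))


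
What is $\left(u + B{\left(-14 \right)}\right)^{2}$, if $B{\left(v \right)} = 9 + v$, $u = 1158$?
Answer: $1329409$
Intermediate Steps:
$\left(u + B{\left(-14 \right)}\right)^{2} = \left(1158 + \left(9 - 14\right)\right)^{2} = \left(1158 - 5\right)^{2} = 1153^{2} = 1329409$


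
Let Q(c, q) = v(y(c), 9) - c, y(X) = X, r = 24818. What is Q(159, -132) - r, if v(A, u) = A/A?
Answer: -24976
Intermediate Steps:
v(A, u) = 1
Q(c, q) = 1 - c
Q(159, -132) - r = (1 - 1*159) - 1*24818 = (1 - 159) - 24818 = -158 - 24818 = -24976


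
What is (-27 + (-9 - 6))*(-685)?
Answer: 28770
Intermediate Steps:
(-27 + (-9 - 6))*(-685) = (-27 - 15)*(-685) = -42*(-685) = 28770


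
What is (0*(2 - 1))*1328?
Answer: 0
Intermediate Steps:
(0*(2 - 1))*1328 = (0*1)*1328 = 0*1328 = 0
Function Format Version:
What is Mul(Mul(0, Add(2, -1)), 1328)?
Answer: 0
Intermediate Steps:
Mul(Mul(0, Add(2, -1)), 1328) = Mul(Mul(0, 1), 1328) = Mul(0, 1328) = 0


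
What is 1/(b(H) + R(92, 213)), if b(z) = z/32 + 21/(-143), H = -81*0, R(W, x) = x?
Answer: 143/30438 ≈ 0.0046981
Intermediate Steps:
H = 0 (H = -27*0 = 0)
b(z) = -21/143 + z/32 (b(z) = z*(1/32) + 21*(-1/143) = z/32 - 21/143 = -21/143 + z/32)
1/(b(H) + R(92, 213)) = 1/((-21/143 + (1/32)*0) + 213) = 1/((-21/143 + 0) + 213) = 1/(-21/143 + 213) = 1/(30438/143) = 143/30438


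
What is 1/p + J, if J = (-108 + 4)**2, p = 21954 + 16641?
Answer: 417443521/38595 ≈ 10816.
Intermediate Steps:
p = 38595
J = 10816 (J = (-104)**2 = 10816)
1/p + J = 1/38595 + 10816 = 417443521/38595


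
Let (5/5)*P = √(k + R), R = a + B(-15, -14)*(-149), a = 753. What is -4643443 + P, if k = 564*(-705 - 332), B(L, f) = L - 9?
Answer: -4643443 + I*√580539 ≈ -4.6434e+6 + 761.93*I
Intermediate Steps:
B(L, f) = -9 + L
k = -584868 (k = 564*(-1037) = -584868)
R = 4329 (R = 753 + (-9 - 15)*(-149) = 753 - 24*(-149) = 753 + 3576 = 4329)
P = I*√580539 (P = √(-584868 + 4329) = √(-580539) = I*√580539 ≈ 761.93*I)
-4643443 + P = -4643443 + I*√580539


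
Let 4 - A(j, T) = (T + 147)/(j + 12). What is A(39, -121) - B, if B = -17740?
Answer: 904918/51 ≈ 17744.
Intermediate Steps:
A(j, T) = 4 - (147 + T)/(12 + j) (A(j, T) = 4 - (T + 147)/(j + 12) = 4 - (147 + T)/(12 + j))
A(39, -121) - B = (-99 - 1*(-121) + 4*39)/(12 + 39) - 1*(-17740) = (-99 + 121 + 156)/51 + 17740 = (1/51)*178 + 17740 = 178/51 + 17740 = 904918/51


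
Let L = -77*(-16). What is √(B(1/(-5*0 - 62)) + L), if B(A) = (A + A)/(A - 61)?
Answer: √17631269214/3783 ≈ 35.100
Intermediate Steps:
L = 1232
B(A) = 2*A/(-61 + A) (B(A) = (2*A)/(-61 + A) = 2*A/(-61 + A))
√(B(1/(-5*0 - 62)) + L) = √(2/((-5*0 - 62)*(-61 + 1/(-5*0 - 62))) + 1232) = √(2/((0 - 62)*(-61 + 1/(0 - 62))) + 1232) = √(2/(-62*(-61 + 1/(-62))) + 1232) = √(2*(-1/62)/(-61 - 1/62) + 1232) = √(2*(-1/62)/(-3783/62) + 1232) = √(2*(-1/62)*(-62/3783) + 1232) = √(2/3783 + 1232) = √(4660658/3783) = √17631269214/3783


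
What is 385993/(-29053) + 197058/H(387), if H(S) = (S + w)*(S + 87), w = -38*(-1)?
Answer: -706207488/57379675 ≈ -12.308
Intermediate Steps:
w = 38
H(S) = (38 + S)*(87 + S) (H(S) = (S + 38)*(S + 87) = (38 + S)*(87 + S))
385993/(-29053) + 197058/H(387) = 385993/(-29053) + 197058/(3306 + 387² + 125*387) = 385993*(-1/29053) + 197058/(3306 + 149769 + 48375) = -385993/29053 + 197058/201450 = -385993/29053 + 197058*(1/201450) = -385993/29053 + 32843/33575 = -706207488/57379675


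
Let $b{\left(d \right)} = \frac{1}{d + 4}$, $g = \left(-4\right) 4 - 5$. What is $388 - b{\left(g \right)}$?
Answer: $\frac{6597}{17} \approx 388.06$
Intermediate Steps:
$g = -21$ ($g = -16 - 5 = -21$)
$b{\left(d \right)} = \frac{1}{4 + d}$
$388 - b{\left(g \right)} = 388 - \frac{1}{4 - 21} = 388 - \frac{1}{-17} = 388 - - \frac{1}{17} = 388 + \frac{1}{17} = \frac{6597}{17}$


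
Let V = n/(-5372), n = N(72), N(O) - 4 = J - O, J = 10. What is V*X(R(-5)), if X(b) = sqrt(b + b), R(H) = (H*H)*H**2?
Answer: 725*sqrt(2)/2686 ≈ 0.38172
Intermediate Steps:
N(O) = 14 - O (N(O) = 4 + (10 - O) = 14 - O)
n = -58 (n = 14 - 1*72 = 14 - 72 = -58)
R(H) = H**4 (R(H) = H**2*H**2 = H**4)
V = 29/2686 (V = -58/(-5372) = -58*(-1/5372) = 29/2686 ≈ 0.010797)
X(b) = sqrt(2)*sqrt(b) (X(b) = sqrt(2*b) = sqrt(2)*sqrt(b))
V*X(R(-5)) = 29*(sqrt(2)*sqrt((-5)**4))/2686 = 29*(sqrt(2)*sqrt(625))/2686 = 29*(sqrt(2)*25)/2686 = 29*(25*sqrt(2))/2686 = 725*sqrt(2)/2686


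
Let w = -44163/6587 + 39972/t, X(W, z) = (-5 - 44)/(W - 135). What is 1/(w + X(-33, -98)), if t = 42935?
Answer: -969644040/5315505467 ≈ -0.18242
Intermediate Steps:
X(W, z) = -49/(-135 + W)
w = -233263263/40401835 (w = -44163/6587 + 39972/42935 = -44163*1/6587 + 39972*(1/42935) = -6309/941 + 39972/42935 = -233263263/40401835 ≈ -5.7736)
1/(w + X(-33, -98)) = 1/(-233263263/40401835 - 49/(-135 - 33)) = 1/(-233263263/40401835 - 49/(-168)) = 1/(-233263263/40401835 - 49*(-1/168)) = 1/(-233263263/40401835 + 7/24) = 1/(-5315505467/969644040) = -969644040/5315505467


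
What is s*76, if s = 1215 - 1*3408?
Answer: -166668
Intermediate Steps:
s = -2193 (s = 1215 - 3408 = -2193)
s*76 = -2193*76 = -166668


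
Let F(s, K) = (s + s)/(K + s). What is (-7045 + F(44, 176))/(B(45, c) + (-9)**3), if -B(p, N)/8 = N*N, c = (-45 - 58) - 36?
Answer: 35223/776485 ≈ 0.045362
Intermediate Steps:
c = -139 (c = -103 - 36 = -139)
F(s, K) = 2*s/(K + s) (F(s, K) = (2*s)/(K + s) = 2*s/(K + s))
B(p, N) = -8*N**2 (B(p, N) = -8*N*N = -8*N**2)
(-7045 + F(44, 176))/(B(45, c) + (-9)**3) = (-7045 + 2*44/(176 + 44))/(-8*(-139)**2 + (-9)**3) = (-7045 + 2*44/220)/(-8*19321 - 729) = (-7045 + 2*44*(1/220))/(-154568 - 729) = (-7045 + 2/5)/(-155297) = -35223/5*(-1/155297) = 35223/776485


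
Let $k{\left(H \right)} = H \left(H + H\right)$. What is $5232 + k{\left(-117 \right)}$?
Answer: $32610$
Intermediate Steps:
$k{\left(H \right)} = 2 H^{2}$ ($k{\left(H \right)} = H 2 H = 2 H^{2}$)
$5232 + k{\left(-117 \right)} = 5232 + 2 \left(-117\right)^{2} = 5232 + 2 \cdot 13689 = 5232 + 27378 = 32610$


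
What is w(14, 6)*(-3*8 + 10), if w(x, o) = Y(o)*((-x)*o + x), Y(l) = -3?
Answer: -2940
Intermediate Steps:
w(x, o) = -3*x + 3*o*x (w(x, o) = -3*((-x)*o + x) = -3*(-o*x + x) = -3*(x - o*x) = -3*x + 3*o*x)
w(14, 6)*(-3*8 + 10) = (3*14*(-1 + 6))*(-3*8 + 10) = (3*14*5)*(-24 + 10) = 210*(-14) = -2940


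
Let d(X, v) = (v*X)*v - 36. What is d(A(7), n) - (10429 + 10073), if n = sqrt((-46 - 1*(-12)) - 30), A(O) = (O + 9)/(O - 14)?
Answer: -142742/7 ≈ -20392.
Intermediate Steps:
A(O) = (9 + O)/(-14 + O)
n = 8*I (n = sqrt((-46 + 12) - 30) = sqrt(-34 - 30) = sqrt(-64) = 8*I ≈ 8.0*I)
d(X, v) = -36 + X*v**2 (d(X, v) = (X*v)*v - 36 = X*v**2 - 36 = -36 + X*v**2)
d(A(7), n) - (10429 + 10073) = (-36 + ((9 + 7)/(-14 + 7))*(8*I)**2) - (10429 + 10073) = (-36 + (16/(-7))*(-64)) - 1*20502 = (-36 - 1/7*16*(-64)) - 20502 = (-36 - 16/7*(-64)) - 20502 = (-36 + 1024/7) - 20502 = 772/7 - 20502 = -142742/7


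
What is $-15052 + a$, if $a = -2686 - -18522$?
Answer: $784$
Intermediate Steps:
$a = 15836$ ($a = -2686 + 18522 = 15836$)
$-15052 + a = -15052 + 15836 = 784$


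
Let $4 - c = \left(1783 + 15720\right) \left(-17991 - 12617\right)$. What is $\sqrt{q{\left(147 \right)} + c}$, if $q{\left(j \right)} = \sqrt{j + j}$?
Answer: $\sqrt{535731828 + 7 \sqrt{6}} \approx 23146.0$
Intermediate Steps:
$q{\left(j \right)} = \sqrt{2} \sqrt{j}$ ($q{\left(j \right)} = \sqrt{2 j} = \sqrt{2} \sqrt{j}$)
$c = 535731828$ ($c = 4 - \left(1783 + 15720\right) \left(-17991 - 12617\right) = 4 - 17503 \left(-30608\right) = 4 - -535731824 = 4 + 535731824 = 535731828$)
$\sqrt{q{\left(147 \right)} + c} = \sqrt{\sqrt{2} \sqrt{147} + 535731828} = \sqrt{\sqrt{2} \cdot 7 \sqrt{3} + 535731828} = \sqrt{7 \sqrt{6} + 535731828} = \sqrt{535731828 + 7 \sqrt{6}}$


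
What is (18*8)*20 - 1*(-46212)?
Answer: 49092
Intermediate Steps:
(18*8)*20 - 1*(-46212) = 144*20 + 46212 = 2880 + 46212 = 49092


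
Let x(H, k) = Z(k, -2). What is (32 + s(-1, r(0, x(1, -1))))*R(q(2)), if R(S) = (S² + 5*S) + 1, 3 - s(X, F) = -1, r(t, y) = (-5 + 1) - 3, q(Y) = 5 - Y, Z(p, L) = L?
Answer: 900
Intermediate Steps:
x(H, k) = -2
r(t, y) = -7 (r(t, y) = -4 - 3 = -7)
s(X, F) = 4 (s(X, F) = 3 - 1*(-1) = 3 + 1 = 4)
R(S) = 1 + S² + 5*S
(32 + s(-1, r(0, x(1, -1))))*R(q(2)) = (32 + 4)*(1 + (5 - 1*2)² + 5*(5 - 1*2)) = 36*(1 + (5 - 2)² + 5*(5 - 2)) = 36*(1 + 3² + 5*3) = 36*(1 + 9 + 15) = 36*25 = 900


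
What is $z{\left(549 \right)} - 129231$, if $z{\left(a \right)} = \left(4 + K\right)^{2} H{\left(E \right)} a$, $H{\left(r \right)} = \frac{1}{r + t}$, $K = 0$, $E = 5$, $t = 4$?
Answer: $-128255$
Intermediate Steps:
$H{\left(r \right)} = \frac{1}{4 + r}$ ($H{\left(r \right)} = \frac{1}{r + 4} = \frac{1}{4 + r}$)
$z{\left(a \right)} = \frac{16 a}{9}$ ($z{\left(a \right)} = \frac{\left(4 + 0\right)^{2}}{4 + 5} a = \frac{4^{2}}{9} a = 16 \cdot \frac{1}{9} a = \frac{16 a}{9}$)
$z{\left(549 \right)} - 129231 = \frac{16}{9} \cdot 549 - 129231 = 976 - 129231 = -128255$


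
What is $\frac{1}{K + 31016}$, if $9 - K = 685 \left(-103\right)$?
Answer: $\frac{1}{101580} \approx 9.8445 \cdot 10^{-6}$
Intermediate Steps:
$K = 70564$ ($K = 9 - 685 \left(-103\right) = 9 - -70555 = 9 + 70555 = 70564$)
$\frac{1}{K + 31016} = \frac{1}{70564 + 31016} = \frac{1}{101580}$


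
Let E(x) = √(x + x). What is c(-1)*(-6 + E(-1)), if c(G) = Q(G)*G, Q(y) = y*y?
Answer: 6 - I*√2 ≈ 6.0 - 1.4142*I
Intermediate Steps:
Q(y) = y²
c(G) = G³ (c(G) = G²*G = G³)
E(x) = √2*√x (E(x) = √(2*x) = √2*√x)
c(-1)*(-6 + E(-1)) = (-1)³*(-6 + √2*√(-1)) = -(-6 + √2*I) = -(-6 + I*√2) = 6 - I*√2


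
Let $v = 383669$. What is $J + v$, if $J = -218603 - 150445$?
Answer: $14621$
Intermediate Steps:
$J = -369048$
$J + v = -369048 + 383669 = 14621$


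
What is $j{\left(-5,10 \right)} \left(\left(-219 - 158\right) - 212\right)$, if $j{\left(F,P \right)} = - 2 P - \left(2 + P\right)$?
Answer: $18848$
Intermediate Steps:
$j{\left(F,P \right)} = -2 - 3 P$
$j{\left(-5,10 \right)} \left(\left(-219 - 158\right) - 212\right) = \left(-2 - 30\right) \left(\left(-219 - 158\right) - 212\right) = \left(-2 - 30\right) \left(-377 - 212\right) = \left(-32\right) \left(-589\right) = 18848$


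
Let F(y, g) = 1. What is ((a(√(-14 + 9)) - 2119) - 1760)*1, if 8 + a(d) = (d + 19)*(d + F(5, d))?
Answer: -3873 + 20*I*√5 ≈ -3873.0 + 44.721*I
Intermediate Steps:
a(d) = -8 + (1 + d)*(19 + d) (a(d) = -8 + (d + 19)*(d + 1) = -8 + (19 + d)*(1 + d) = -8 + (1 + d)*(19 + d))
((a(√(-14 + 9)) - 2119) - 1760)*1 = (((11 + (√(-14 + 9))² + 20*√(-14 + 9)) - 2119) - 1760)*1 = (((11 + (√(-5))² + 20*√(-5)) - 2119) - 1760)*1 = (((11 + (I*√5)² + 20*(I*√5)) - 2119) - 1760)*1 = (((11 - 5 + 20*I*√5) - 2119) - 1760)*1 = (((6 + 20*I*√5) - 2119) - 1760)*1 = ((-2113 + 20*I*√5) - 1760)*1 = (-3873 + 20*I*√5)*1 = -3873 + 20*I*√5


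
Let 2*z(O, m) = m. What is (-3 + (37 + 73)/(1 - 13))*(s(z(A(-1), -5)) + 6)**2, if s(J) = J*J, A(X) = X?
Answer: -175273/96 ≈ -1825.8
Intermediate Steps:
z(O, m) = m/2
s(J) = J**2
(-3 + (37 + 73)/(1 - 13))*(s(z(A(-1), -5)) + 6)**2 = (-3 + (37 + 73)/(1 - 13))*(((1/2)*(-5))**2 + 6)**2 = (-3 + 110/(-12))*((-5/2)**2 + 6)**2 = (-3 + 110*(-1/12))*(25/4 + 6)**2 = (-3 - 55/6)*(49/4)**2 = -73/6*2401/16 = -175273/96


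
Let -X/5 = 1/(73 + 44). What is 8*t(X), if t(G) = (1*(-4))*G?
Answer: 160/117 ≈ 1.3675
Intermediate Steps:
X = -5/117 (X = -5/(73 + 44) = -5/117 ≈ -0.042735)
t(G) = -4*G
8*t(X) = 8*(-4*(-5/117)) = 8*(20/117) = 160/117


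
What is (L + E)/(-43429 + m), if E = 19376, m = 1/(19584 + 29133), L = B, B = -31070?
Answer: 284848299/1057865296 ≈ 0.26927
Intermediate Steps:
L = -31070
m = 1/48717 ≈ 2.0527e-5
(L + E)/(-43429 + m) = (-31070 + 19376)/(-43429 + 1/48717) = -11694/(-2115730592/48717) = -11694*(-48717/2115730592) = 284848299/1057865296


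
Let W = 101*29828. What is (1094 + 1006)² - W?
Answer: 1397372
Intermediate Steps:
W = 3012628
(1094 + 1006)² - W = (1094 + 1006)² - 1*3012628 = 2100² - 3012628 = 4410000 - 3012628 = 1397372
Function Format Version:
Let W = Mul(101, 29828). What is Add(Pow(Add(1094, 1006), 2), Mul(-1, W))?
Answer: 1397372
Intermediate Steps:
W = 3012628
Add(Pow(Add(1094, 1006), 2), Mul(-1, W)) = Add(Pow(Add(1094, 1006), 2), Mul(-1, 3012628)) = Add(Pow(2100, 2), -3012628) = Add(4410000, -3012628) = 1397372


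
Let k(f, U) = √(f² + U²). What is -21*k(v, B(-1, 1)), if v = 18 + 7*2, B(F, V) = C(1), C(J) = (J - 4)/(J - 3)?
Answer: -21*√4105/2 ≈ -672.74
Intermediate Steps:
C(J) = (-4 + J)/(-3 + J)
B(F, V) = 3/2 (B(F, V) = (-4 + 1)/(-3 + 1) = -3/(-2) = -½*(-3) = 3/2)
v = 32 (v = 18 + 14 = 32)
k(f, U) = √(U² + f²)
-21*k(v, B(-1, 1)) = -21*√((3/2)² + 32²) = -21*√(9/4 + 1024) = -21*√4105/2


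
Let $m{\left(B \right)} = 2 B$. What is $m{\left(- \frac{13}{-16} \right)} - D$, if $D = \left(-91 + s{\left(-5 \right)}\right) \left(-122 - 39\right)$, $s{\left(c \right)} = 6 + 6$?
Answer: $- \frac{101739}{8} \approx -12717.0$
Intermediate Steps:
$s{\left(c \right)} = 12$
$D = 12719$ ($D = \left(-91 + 12\right) \left(-122 - 39\right) = \left(-79\right) \left(-161\right) = 12719$)
$m{\left(- \frac{13}{-16} \right)} - D = 2 \left(- \frac{13}{-16}\right) - 12719 = 2 \left(\left(-13\right) \left(- \frac{1}{16}\right)\right) - 12719 = 2 \cdot \frac{13}{16} - 12719 = \frac{13}{8} - 12719 = - \frac{101739}{8}$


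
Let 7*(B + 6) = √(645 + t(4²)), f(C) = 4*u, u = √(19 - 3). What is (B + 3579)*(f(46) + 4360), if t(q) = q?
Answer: 15635448 + 4376*√661/7 ≈ 1.5652e+7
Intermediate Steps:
u = 4 (u = √16 = 4)
f(C) = 16 (f(C) = 4*4 = 16)
B = -6 + √661/7 (B = -6 + √(645 + 4²)/7 = -6 + √(645 + 16)/7 = -6 + √661/7 ≈ -2.3272)
(B + 3579)*(f(46) + 4360) = ((-6 + √661/7) + 3579)*(16 + 4360) = (3573 + √661/7)*4376 = 15635448 + 4376*√661/7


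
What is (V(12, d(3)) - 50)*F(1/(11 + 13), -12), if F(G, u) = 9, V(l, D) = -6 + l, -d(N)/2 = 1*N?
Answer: -396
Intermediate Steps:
d(N) = -2*N
(V(12, d(3)) - 50)*F(1/(11 + 13), -12) = ((-6 + 12) - 50)*9 = (6 - 50)*9 = -44*9 = -396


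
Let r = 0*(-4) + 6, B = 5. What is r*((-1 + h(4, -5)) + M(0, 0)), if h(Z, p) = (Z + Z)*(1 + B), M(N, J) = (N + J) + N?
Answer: 282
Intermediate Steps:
M(N, J) = J + 2*N (M(N, J) = (J + N) + N = J + 2*N)
h(Z, p) = 12*Z (h(Z, p) = (Z + Z)*(1 + 5) = (2*Z)*6 = 12*Z)
r = 6 (r = 0 + 6 = 6)
r*((-1 + h(4, -5)) + M(0, 0)) = 6*((-1 + 12*4) + (0 + 2*0)) = 6*((-1 + 48) + (0 + 0)) = 6*(47 + 0) = 6*47 = 282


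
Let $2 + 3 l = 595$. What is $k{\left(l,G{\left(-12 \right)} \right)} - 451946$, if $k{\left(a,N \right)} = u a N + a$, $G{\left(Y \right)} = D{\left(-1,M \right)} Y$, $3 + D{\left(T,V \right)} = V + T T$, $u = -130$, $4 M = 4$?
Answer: $- \frac{2280325}{3} \approx -7.6011 \cdot 10^{5}$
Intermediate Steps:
$M = 1$ ($M = \frac{1}{4} \cdot 4 = 1$)
$D{\left(T,V \right)} = -3 + V + T^{2}$ ($D{\left(T,V \right)} = -3 + \left(V + T T\right) = -3 + \left(V + T^{2}\right) = -3 + V + T^{2}$)
$G{\left(Y \right)} = - Y$ ($G{\left(Y \right)} = \left(-3 + 1 + \left(-1\right)^{2}\right) Y = \left(-3 + 1 + 1\right) Y = - Y$)
$l = \frac{593}{3}$ ($l = - \frac{2}{3} + \frac{1}{3} \cdot 595 = - \frac{2}{3} + \frac{595}{3} = \frac{593}{3} \approx 197.67$)
$k{\left(a,N \right)} = a - 130 N a$ ($k{\left(a,N \right)} = - 130 a N + a = - 130 N a + a = a - 130 N a$)
$k{\left(l,G{\left(-12 \right)} \right)} - 451946 = \frac{593 \left(1 - 130 \left(\left(-1\right) \left(-12\right)\right)\right)}{3} - 451946 = \frac{593 \left(1 - 1560\right)}{3} - 451946 = \frac{593}{3} \left(-1559\right) - 451946 = - \frac{924487}{3} - 451946 = - \frac{2280325}{3}$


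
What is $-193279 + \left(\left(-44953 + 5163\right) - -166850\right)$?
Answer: $-66219$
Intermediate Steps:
$-193279 + \left(\left(-44953 + 5163\right) - -166850\right) = -193279 + \left(-39790 + 166850\right) = -193279 + 127060 = -66219$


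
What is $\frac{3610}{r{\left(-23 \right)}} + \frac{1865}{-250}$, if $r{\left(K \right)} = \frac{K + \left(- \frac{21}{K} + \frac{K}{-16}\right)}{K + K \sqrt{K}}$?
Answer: $\frac{1524917573}{379950} + \frac{30555040 i \sqrt{23}}{7599} \approx 4013.5 + 19284.0 i$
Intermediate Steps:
$r{\left(K \right)} = \frac{- \frac{21}{K} + \frac{15 K}{16}}{K + K^{\frac{3}{2}}}$ ($r{\left(K \right)} = \frac{K + \left(- \frac{21}{K} + K \left(- \frac{1}{16}\right)\right)}{K + K^{\frac{3}{2}}} = \frac{K - \left(\frac{21}{K} + \frac{K}{16}\right)}{K + K^{\frac{3}{2}}} = \frac{- \frac{21}{K} + \frac{15 K}{16}}{K + K^{\frac{3}{2}}}$)
$\frac{3610}{r{\left(-23 \right)}} + \frac{1865}{-250} = \frac{3610}{\frac{1}{\left(-23\right)^{2} + \left(-23\right)^{\frac{5}{2}}} \left(-21 + \frac{15 \left(-23\right)^{2}}{16}\right)} + \frac{1865}{-250} = \frac{3610}{\frac{1}{529 + 529 i \sqrt{23}} \left(-21 + \frac{15}{16} \cdot 529\right)} + 1865 \left(- \frac{1}{250}\right) = \frac{3610}{\frac{1}{529 + 529 i \sqrt{23}} \left(-21 + \frac{7935}{16}\right)} - \frac{373}{50} = \frac{3610}{\frac{1}{529 + 529 i \sqrt{23}} \cdot \frac{7599}{16}} - \frac{373}{50} = \frac{3610}{\frac{7599}{16} \frac{1}{529 + 529 i \sqrt{23}}} - \frac{373}{50} = 3610 \left(\frac{8464}{7599} + \frac{8464 i \sqrt{23}}{7599}\right) - \frac{373}{50} = \left(\frac{30555040}{7599} + \frac{30555040 i \sqrt{23}}{7599}\right) - \frac{373}{50} = \frac{1524917573}{379950} + \frac{30555040 i \sqrt{23}}{7599}$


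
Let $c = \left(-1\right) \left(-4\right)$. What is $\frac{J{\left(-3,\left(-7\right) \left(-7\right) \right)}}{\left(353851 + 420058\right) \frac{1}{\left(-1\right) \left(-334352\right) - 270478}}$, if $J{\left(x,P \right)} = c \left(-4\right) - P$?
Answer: $- \frac{4151810}{773909} \approx -5.3647$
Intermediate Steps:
$c = 4$
$J{\left(x,P \right)} = -16 - P$ ($J{\left(x,P \right)} = 4 \left(-4\right) - P = -16 - P$)
$\frac{J{\left(-3,\left(-7\right) \left(-7\right) \right)}}{\left(353851 + 420058\right) \frac{1}{\left(-1\right) \left(-334352\right) - 270478}} = \frac{-16 - \left(-7\right) \left(-7\right)}{\left(353851 + 420058\right) \frac{1}{\left(-1\right) \left(-334352\right) - 270478}} = \frac{-16 - 49}{773909 \frac{1}{334352 - 270478}} = \frac{-16 - 49}{773909 \cdot \frac{1}{63874}} = - \frac{65}{773909 \cdot \frac{1}{63874}} = - \frac{65}{\frac{773909}{63874}} = \left(-65\right) \frac{63874}{773909} = - \frac{4151810}{773909}$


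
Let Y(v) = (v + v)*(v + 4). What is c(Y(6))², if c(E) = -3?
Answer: 9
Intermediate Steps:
Y(v) = 2*v*(4 + v) (Y(v) = (2*v)*(4 + v) = 2*v*(4 + v))
c(Y(6))² = (-3)² = 9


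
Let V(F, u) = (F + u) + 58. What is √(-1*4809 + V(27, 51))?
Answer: I*√4673 ≈ 68.359*I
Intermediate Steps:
V(F, u) = 58 + F + u
√(-1*4809 + V(27, 51)) = √(-1*4809 + (58 + 27 + 51)) = √(-4809 + 136) = √(-4673) = I*√4673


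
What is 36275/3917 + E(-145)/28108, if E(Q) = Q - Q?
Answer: 36275/3917 ≈ 9.2609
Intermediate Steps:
E(Q) = 0
36275/3917 + E(-145)/28108 = 36275/3917 + 0/28108 = 36275*(1/3917) + 0*(1/28108) = 36275/3917 + 0 = 36275/3917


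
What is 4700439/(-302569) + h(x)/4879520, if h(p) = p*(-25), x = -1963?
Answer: -4584207507121/295278297376 ≈ -15.525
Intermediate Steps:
h(p) = -25*p
4700439/(-302569) + h(x)/4879520 = 4700439/(-302569) - 25*(-1963)/4879520 = 4700439*(-1/302569) + 49075*(1/4879520) = -4700439/302569 + 9815/975904 = -4584207507121/295278297376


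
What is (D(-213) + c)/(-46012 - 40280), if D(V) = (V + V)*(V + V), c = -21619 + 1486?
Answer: -17927/9588 ≈ -1.8697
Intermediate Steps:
c = -20133
D(V) = 4*V² (D(V) = (2*V)*(2*V) = 4*V²)
(D(-213) + c)/(-46012 - 40280) = (4*(-213)² - 20133)/(-46012 - 40280) = (4*45369 - 20133)/(-86292) = (181476 - 20133)*(-1/86292) = 161343*(-1/86292) = -17927/9588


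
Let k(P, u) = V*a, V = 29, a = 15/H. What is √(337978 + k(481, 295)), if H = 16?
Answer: √5408083/4 ≈ 581.38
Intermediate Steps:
a = 15/16 ≈ 0.93750
k(P, u) = 435/16 (k(P, u) = 29*(15/16) = 435/16)
√(337978 + k(481, 295)) = √(337978 + 435/16) = √(5408083/16) = √5408083/4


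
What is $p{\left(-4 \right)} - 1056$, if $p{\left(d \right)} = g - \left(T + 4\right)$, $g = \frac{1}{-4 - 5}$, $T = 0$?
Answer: $- \frac{9541}{9} \approx -1060.1$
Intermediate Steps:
$g = - \frac{1}{9}$ ($g = \frac{1}{-9} = - \frac{1}{9} \approx -0.11111$)
$p{\left(d \right)} = - \frac{37}{9}$ ($p{\left(d \right)} = - \frac{1}{9} - \left(0 + 4\right) = - \frac{1}{9} - 4 = - \frac{37}{9}$)
$p{\left(-4 \right)} - 1056 = - \frac{37}{9} - 1056 = - \frac{9541}{9}$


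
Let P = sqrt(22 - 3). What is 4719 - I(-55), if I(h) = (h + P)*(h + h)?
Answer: -1331 + 110*sqrt(19) ≈ -851.52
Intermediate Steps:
P = sqrt(19) ≈ 4.3589
I(h) = 2*h*(h + sqrt(19)) (I(h) = (h + sqrt(19))*(h + h) = (h + sqrt(19))*(2*h) = 2*h*(h + sqrt(19)))
4719 - I(-55) = 4719 - 2*(-55)*(-55 + sqrt(19)) = 4719 - (6050 - 110*sqrt(19)) = 4719 + (-6050 + 110*sqrt(19)) = -1331 + 110*sqrt(19)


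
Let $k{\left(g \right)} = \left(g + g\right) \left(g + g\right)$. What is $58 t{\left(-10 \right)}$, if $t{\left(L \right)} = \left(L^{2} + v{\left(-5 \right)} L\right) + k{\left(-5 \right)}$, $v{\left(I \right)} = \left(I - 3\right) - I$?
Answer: $13340$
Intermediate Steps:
$v{\left(I \right)} = -3$ ($v{\left(I \right)} = \left(-3 + I\right) - I = -3$)
$k{\left(g \right)} = 4 g^{2}$ ($k{\left(g \right)} = 2 g 2 g = 4 g^{2}$)
$t{\left(L \right)} = 100 + L^{2} - 3 L$ ($t{\left(L \right)} = \left(L^{2} - 3 L\right) + 4 \left(-5\right)^{2} = \left(L^{2} - 3 L\right) + 4 \cdot 25 = \left(L^{2} - 3 L\right) + 100 = 100 + L^{2} - 3 L$)
$58 t{\left(-10 \right)} = 58 \left(100 + \left(-10\right)^{2} - -30\right) = 58 \left(100 + 100 + 30\right) = 58 \cdot 230 = 13340$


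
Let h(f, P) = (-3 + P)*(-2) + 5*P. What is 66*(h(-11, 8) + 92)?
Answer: 8052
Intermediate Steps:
h(f, P) = 6 + 3*P (h(f, P) = (6 - 2*P) + 5*P = 6 + 3*P)
66*(h(-11, 8) + 92) = 66*((6 + 3*8) + 92) = 66*((6 + 24) + 92) = 66*(30 + 92) = 66*122 = 8052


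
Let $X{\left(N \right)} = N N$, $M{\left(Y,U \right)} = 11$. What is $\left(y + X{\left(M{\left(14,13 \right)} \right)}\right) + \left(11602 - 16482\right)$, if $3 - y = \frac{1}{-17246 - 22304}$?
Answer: $- \frac{188099799}{39550} \approx -4756.0$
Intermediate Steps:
$y = \frac{118651}{39550}$ ($y = 3 - \frac{1}{-17246 - 22304} = 3 - \frac{1}{-39550} = 3 - - \frac{1}{39550} = 3 + \frac{1}{39550} = \frac{118651}{39550} \approx 3.0$)
$X{\left(N \right)} = N^{2}$
$\left(y + X{\left(M{\left(14,13 \right)} \right)}\right) + \left(11602 - 16482\right) = \left(\frac{118651}{39550} + 11^{2}\right) + \left(11602 - 16482\right) = \left(\frac{118651}{39550} + 121\right) + \left(11602 - 16482\right) = \frac{4904201}{39550} - 4880 = - \frac{188099799}{39550}$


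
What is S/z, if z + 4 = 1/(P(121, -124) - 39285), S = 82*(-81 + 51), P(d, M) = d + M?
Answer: 2357280/3833 ≈ 615.00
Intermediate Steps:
P(d, M) = M + d
S = -2460 (S = 82*(-30) = -2460)
z = -157153/39288 (z = -4 + 1/((-124 + 121) - 39285) = -4 + 1/(-3 - 39285) = -4 + 1/(-39288) = -4 - 1/39288 = -157153/39288 ≈ -4.0000)
S/z = -2460/(-157153/39288) = -2460*(-39288/157153) = 2357280/3833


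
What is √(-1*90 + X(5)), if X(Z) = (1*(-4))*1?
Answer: I*√94 ≈ 9.6954*I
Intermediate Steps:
X(Z) = -4 (X(Z) = -4*1 = -4)
√(-1*90 + X(5)) = √(-1*90 - 4) = √(-90 - 4) = √(-94) = I*√94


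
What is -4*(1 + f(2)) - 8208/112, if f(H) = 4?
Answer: -653/7 ≈ -93.286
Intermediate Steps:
-4*(1 + f(2)) - 8208/112 = -4*(1 + 4) - 8208/112 = -4*5 - 8208/112 = -20 - 72*57/56 = -20 - 513/7 = -653/7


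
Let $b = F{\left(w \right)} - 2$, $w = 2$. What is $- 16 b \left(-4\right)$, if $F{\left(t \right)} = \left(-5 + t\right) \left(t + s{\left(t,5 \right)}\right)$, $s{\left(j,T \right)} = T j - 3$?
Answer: $-1856$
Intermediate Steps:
$s{\left(j,T \right)} = -3 + T j$
$F{\left(t \right)} = \left(-5 + t\right) \left(-3 + 6 t\right)$ ($F{\left(t \right)} = \left(-5 + t\right) \left(t + \left(-3 + 5 t\right)\right) = \left(-5 + t\right) \left(-3 + 6 t\right)$)
$b = -29$ ($b = \left(15 - 66 + 6 \cdot 2^{2}\right) - 2 = \left(15 - 66 + 6 \cdot 4\right) - 2 = \left(15 - 66 + 24\right) - 2 = -27 - 2 = -29$)
$- 16 b \left(-4\right) = \left(-16\right) \left(-29\right) \left(-4\right) = 464 \left(-4\right) = -1856$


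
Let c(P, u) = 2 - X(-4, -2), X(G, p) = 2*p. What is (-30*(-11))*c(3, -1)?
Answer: 1980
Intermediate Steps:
c(P, u) = 6 (c(P, u) = 2 - 2*(-2) = 2 - 1*(-4) = 2 + 4 = 6)
(-30*(-11))*c(3, -1) = -30*(-11)*6 = 330*6 = 1980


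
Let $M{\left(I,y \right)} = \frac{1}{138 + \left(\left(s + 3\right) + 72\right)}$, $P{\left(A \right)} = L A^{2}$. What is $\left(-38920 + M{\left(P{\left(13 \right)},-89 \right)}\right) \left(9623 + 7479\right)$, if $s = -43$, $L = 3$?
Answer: $- \frac{3328048697}{5} \approx -6.6561 \cdot 10^{8}$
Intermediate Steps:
$P{\left(A \right)} = 3 A^{2}$
$M{\left(I,y \right)} = \frac{1}{170}$ ($M{\left(I,y \right)} = \frac{1}{138 + \left(\left(-43 + 3\right) + 72\right)} = \frac{1}{138 + \left(-40 + 72\right)} = \frac{1}{138 + 32} = \frac{1}{170}$)
$\left(-38920 + M{\left(P{\left(13 \right)},-89 \right)}\right) \left(9623 + 7479\right) = \left(-38920 + \frac{1}{170}\right) \left(9623 + 7479\right) = \left(- \frac{6616399}{170}\right) 17102 = - \frac{3328048697}{5}$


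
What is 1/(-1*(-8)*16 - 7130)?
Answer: -1/7002 ≈ -0.00014282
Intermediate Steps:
1/(-1*(-8)*16 - 7130) = 1/(8*16 - 7130) = 1/(128 - 7130) = 1/(-7002) = -1/7002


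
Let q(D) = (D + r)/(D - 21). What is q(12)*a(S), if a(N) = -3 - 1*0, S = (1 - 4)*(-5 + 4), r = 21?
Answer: 11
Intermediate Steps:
S = 3 (S = -3*(-1) = 3)
q(D) = (21 + D)/(-21 + D) (q(D) = (D + 21)/(D - 21) = (21 + D)/(-21 + D))
a(N) = -3 (a(N) = -3 + 0 = -3)
q(12)*a(S) = ((21 + 12)/(-21 + 12))*(-3) = (33/(-9))*(-3) = -1/9*33*(-3) = -11/3*(-3) = 11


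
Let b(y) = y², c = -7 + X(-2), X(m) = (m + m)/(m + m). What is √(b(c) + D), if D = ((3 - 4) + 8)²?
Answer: √85 ≈ 9.2195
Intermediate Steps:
X(m) = 1 (X(m) = (2*m)/((2*m)) = (2*m)*(1/(2*m)) = 1)
D = 49 (D = (-1 + 8)² = 7² = 49)
c = -6 (c = -7 + 1 = -6)
√(b(c) + D) = √((-6)² + 49) = √(36 + 49) = √85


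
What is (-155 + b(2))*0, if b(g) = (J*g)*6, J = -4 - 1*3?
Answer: 0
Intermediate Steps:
J = -7 (J = -4 - 3 = -7)
b(g) = -42*g (b(g) = -7*g*6 = -42*g)
(-155 + b(2))*0 = (-155 - 42*2)*0 = (-155 - 84)*0 = -239*0 = 0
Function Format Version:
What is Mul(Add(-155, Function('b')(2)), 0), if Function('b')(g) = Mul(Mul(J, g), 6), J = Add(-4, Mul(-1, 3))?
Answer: 0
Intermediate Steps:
J = -7 (J = Add(-4, -3) = -7)
Function('b')(g) = Mul(-42, g) (Function('b')(g) = Mul(Mul(-7, g), 6) = Mul(-42, g))
Mul(Add(-155, Function('b')(2)), 0) = Mul(Add(-155, Mul(-42, 2)), 0) = Mul(Add(-155, -84), 0) = Mul(-239, 0) = 0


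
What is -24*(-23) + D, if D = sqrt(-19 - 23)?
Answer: 552 + I*sqrt(42) ≈ 552.0 + 6.4807*I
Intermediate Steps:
D = I*sqrt(42) (D = sqrt(-42) = I*sqrt(42) ≈ 6.4807*I)
-24*(-23) + D = -24*(-23) + I*sqrt(42) = 552 + I*sqrt(42)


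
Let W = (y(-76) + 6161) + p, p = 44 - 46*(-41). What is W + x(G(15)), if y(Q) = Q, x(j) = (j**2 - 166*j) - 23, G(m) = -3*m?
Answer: 17487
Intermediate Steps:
x(j) = -23 + j**2 - 166*j
p = 1930 (p = 44 + 1886 = 1930)
W = 8015 (W = (-76 + 6161) + 1930 = 6085 + 1930 = 8015)
W + x(G(15)) = 8015 + (-23 + (-3*15)**2 - (-498)*15) = 8015 + (-23 + (-45)**2 - 166*(-45)) = 8015 + (-23 + 2025 + 7470) = 8015 + 9472 = 17487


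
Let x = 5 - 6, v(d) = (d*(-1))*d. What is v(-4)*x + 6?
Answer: 22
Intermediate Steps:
v(d) = -d**2 (v(d) = (-d)*d = -d**2)
x = -1
v(-4)*x + 6 = -1*(-4)**2*(-1) + 6 = -1*16*(-1) + 6 = -16*(-1) + 6 = 16 + 6 = 22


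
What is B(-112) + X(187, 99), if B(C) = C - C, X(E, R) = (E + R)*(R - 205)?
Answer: -30316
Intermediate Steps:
X(E, R) = (-205 + R)*(E + R) (X(E, R) = (E + R)*(-205 + R) = (-205 + R)*(E + R))
B(C) = 0
B(-112) + X(187, 99) = 0 + (99² - 205*187 - 205*99 + 187*99) = 0 + (9801 - 38335 - 20295 + 18513) = 0 - 30316 = -30316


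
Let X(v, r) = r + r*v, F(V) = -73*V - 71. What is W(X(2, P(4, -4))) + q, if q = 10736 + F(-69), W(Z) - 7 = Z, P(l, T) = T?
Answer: 15697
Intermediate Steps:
F(V) = -71 - 73*V
W(Z) = 7 + Z
q = 15702 (q = 10736 + (-71 - 73*(-69)) = 10736 + (-71 + 5037) = 10736 + 4966 = 15702)
W(X(2, P(4, -4))) + q = (7 - 4*(1 + 2)) + 15702 = (7 - 4*3) + 15702 = (7 - 12) + 15702 = -5 + 15702 = 15697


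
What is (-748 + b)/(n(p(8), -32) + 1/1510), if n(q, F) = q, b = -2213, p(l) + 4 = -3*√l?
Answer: -3000114810/14188631 + 4500917400*√2/14188631 ≈ 237.17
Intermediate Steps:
p(l) = -4 - 3*√l
(-748 + b)/(n(p(8), -32) + 1/1510) = (-748 - 2213)/((-4 - 6*√2) + 1/1510) = -2961/((-4 - 6*√2) + 1/1510) = -2961/(-6039/1510 - 6*√2)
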